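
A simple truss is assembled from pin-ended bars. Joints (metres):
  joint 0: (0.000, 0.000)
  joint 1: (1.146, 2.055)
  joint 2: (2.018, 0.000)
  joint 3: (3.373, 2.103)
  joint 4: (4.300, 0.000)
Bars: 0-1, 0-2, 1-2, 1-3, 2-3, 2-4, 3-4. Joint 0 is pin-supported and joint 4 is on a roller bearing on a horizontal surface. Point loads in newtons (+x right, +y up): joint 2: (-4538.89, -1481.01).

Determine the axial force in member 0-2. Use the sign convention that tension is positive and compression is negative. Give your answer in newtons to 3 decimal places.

N=5 nodes, M=7 members, R=3 reactions → 2N=10, M+R=10
member 0 (0-1): L=2.3529, (cx,cy)=(0.4870,0.8734)
member 1 (0-2): L=2.0180, (cx,cy)=(1.0000,0.0000)
member 2 (1-2): L=2.2324, (cx,cy)=(0.3906,-0.9206)
member 3 (1-3): L=2.2275, (cx,cy)=(0.9998,0.0215)
member 4 (2-3): L=2.5017, (cx,cy)=(0.5416,0.8406)
member 5 (2-4): L=2.2820, (cx,cy)=(1.0000,0.0000)
member 6 (3-4): L=2.2982, (cx,cy)=(0.4034,-0.9150)
solve A·x = −loads:
  F[0-1] = -899.9218 N (compression)
  F[0-2] = -4100.5834 N (compression)
  F[1-2] = +835.8935 N (tension)
  F[1-3] = -765.0000 N (compression)
  F[2-3] = +846.4306 N (tension)
  F[2-4] = +306.3735 N (tension)
  F[3-4] = -759.5705 N (compression)
  Rx@0 = +4538.8900 N
  Ry@0 = +785.9686 N
  Ry@4 = +695.0414 N

-4100.583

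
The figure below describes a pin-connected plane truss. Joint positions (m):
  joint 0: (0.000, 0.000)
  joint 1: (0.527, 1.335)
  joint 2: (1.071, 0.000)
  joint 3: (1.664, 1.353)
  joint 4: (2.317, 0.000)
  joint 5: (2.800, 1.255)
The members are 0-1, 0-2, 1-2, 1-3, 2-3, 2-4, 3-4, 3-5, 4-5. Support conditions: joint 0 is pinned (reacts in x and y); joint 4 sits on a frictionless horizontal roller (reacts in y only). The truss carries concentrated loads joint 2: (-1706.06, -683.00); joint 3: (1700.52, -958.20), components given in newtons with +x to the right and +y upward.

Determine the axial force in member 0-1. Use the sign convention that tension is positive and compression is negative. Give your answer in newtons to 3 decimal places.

382.377

N=6 nodes, M=9 members, R=3 reactions → 2N=12, M+R=12
member 0 (0-1): L=1.4353, (cx,cy)=(0.3672,0.9301)
member 1 (0-2): L=1.0710, (cx,cy)=(1.0000,0.0000)
member 2 (1-2): L=1.4416, (cx,cy)=(0.3774,-0.9261)
member 3 (1-3): L=1.1371, (cx,cy)=(0.9999,0.0158)
member 4 (2-3): L=1.4772, (cx,cy)=(0.4014,0.9159)
member 5 (2-4): L=1.2460, (cx,cy)=(1.0000,0.0000)
member 6 (3-4): L=1.5023, (cx,cy)=(0.4347,-0.9006)
member 7 (3-5): L=1.1402, (cx,cy)=(0.9963,-0.0859)
member 8 (4-5): L=1.3447, (cx,cy)=(0.3592,0.9333)
solve A·x = −loads:
  F[0-1] = +382.3766 N (tension)
  F[0-2] = -145.9420 N (compression)
  F[1-2] = -379.2162 N (compression)
  F[1-3] = +283.5397 N (tension)
  F[2-3] = +1129.1483 N (tension)
  F[2-4] = +963.7504 N (tension)
  F[3-4] = -2217.2716 N (compression)
  F[3-5] = -0.0000 N (compression)
  F[4-5] = +0.0000 N (tension)
  Rx@0 = +5.5400 N
  Ry@0 = -355.6672 N
  Ry@4 = +1996.8672 N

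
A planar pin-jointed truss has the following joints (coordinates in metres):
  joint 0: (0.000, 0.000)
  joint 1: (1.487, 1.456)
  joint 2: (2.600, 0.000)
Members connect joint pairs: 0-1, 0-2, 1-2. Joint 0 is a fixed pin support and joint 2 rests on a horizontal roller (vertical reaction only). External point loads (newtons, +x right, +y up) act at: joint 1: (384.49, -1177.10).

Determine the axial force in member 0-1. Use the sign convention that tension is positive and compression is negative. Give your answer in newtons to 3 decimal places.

N=3 nodes, M=3 members, R=3 reactions → 2N=6, M+R=6
member 0 (0-1): L=2.0811, (cx,cy)=(0.7145,0.6996)
member 1 (0-2): L=2.6000, (cx,cy)=(1.0000,0.0000)
member 2 (1-2): L=1.8327, (cx,cy)=(0.6073,-0.7945)
solve A·x = −loads:
  F[0-1] = -412.4740 N (compression)
  F[0-2] = +679.2091 N (tension)
  F[1-2] = -1118.3925 N (compression)
  Rx@0 = -384.4900 N
  Ry@0 = +288.5749 N
  Ry@2 = +888.5251 N

-412.474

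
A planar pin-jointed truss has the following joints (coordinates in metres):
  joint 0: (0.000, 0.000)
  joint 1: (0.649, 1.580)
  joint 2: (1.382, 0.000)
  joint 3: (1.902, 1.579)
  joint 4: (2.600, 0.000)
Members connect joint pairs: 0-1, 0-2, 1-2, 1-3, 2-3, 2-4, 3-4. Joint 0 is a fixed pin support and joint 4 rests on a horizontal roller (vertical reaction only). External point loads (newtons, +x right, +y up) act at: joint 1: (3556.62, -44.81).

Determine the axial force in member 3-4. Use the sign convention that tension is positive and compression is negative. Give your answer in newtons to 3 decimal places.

-2375.316

N=5 nodes, M=7 members, R=3 reactions → 2N=10, M+R=10
member 0 (0-1): L=1.7081, (cx,cy)=(0.3800,0.9250)
member 1 (0-2): L=1.3820, (cx,cy)=(1.0000,0.0000)
member 2 (1-2): L=1.7417, (cx,cy)=(0.4208,-0.9071)
member 3 (1-3): L=1.2530, (cx,cy)=(1.0000,-0.0008)
member 4 (2-3): L=1.6624, (cx,cy)=(0.3128,0.9498)
member 5 (2-4): L=1.2180, (cx,cy)=(1.0000,0.0000)
member 6 (3-4): L=1.7264, (cx,cy)=(0.4043,-0.9146)
solve A·x = −loads:
  F[0-1] = +2300.2098 N (tension)
  F[0-2] = +2682.6446 N (tension)
  F[1-2] = -2393.4482 N (compression)
  F[1-3] = -1675.3831 N (compression)
  F[2-3] = +2285.8844 N (tension)
  F[2-4] = +960.3648 N (tension)
  F[3-4] = -2375.3160 N (compression)
  Rx@0 = -3556.6200 N
  Ry@0 = -2127.7059 N
  Ry@4 = +2172.5159 N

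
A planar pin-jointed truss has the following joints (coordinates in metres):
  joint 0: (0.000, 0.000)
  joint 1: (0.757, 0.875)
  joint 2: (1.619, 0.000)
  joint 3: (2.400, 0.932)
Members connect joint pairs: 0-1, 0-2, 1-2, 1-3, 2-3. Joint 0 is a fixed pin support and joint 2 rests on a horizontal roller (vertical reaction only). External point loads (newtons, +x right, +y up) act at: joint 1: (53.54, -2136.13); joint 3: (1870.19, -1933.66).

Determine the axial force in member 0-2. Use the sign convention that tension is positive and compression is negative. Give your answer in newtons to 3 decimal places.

N=4 nodes, M=5 members, R=3 reactions → 2N=8, M+R=8
member 0 (0-1): L=1.1570, (cx,cy)=(0.6543,0.7563)
member 1 (0-2): L=1.6190, (cx,cy)=(1.0000,0.0000)
member 2 (1-2): L=1.2283, (cx,cy)=(0.7018,-0.7124)
member 3 (1-3): L=1.6440, (cx,cy)=(0.9994,0.0347)
member 4 (2-3): L=1.2160, (cx,cy)=(0.6423,0.7665)
solve A·x = −loads:
  F[0-1] = +1191.3824 N (tension)
  F[0-2] = +1144.2416 N (tension)
  F[1-2] = -4088.2750 N (compression)
  F[1-3] = +3597.2423 N (tension)
  F[2-3] = -2685.5508 N (compression)
  Rx@0 = -1923.7300 N
  Ry@0 = -900.9938 N
  Ry@2 = +4970.7838 N

1144.242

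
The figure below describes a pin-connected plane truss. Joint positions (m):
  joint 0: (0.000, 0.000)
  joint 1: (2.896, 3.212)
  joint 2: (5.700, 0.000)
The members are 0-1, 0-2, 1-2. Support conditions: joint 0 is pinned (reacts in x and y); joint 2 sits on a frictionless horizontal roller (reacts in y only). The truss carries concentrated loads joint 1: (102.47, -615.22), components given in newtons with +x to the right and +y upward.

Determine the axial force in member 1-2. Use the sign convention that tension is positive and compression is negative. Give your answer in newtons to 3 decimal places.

N=3 nodes, M=3 members, R=3 reactions → 2N=6, M+R=6
member 0 (0-1): L=4.3248, (cx,cy)=(0.6696,0.7427)
member 1 (0-2): L=5.7000, (cx,cy)=(1.0000,0.0000)
member 2 (1-2): L=4.2637, (cx,cy)=(0.6576,-0.7533)
solve A·x = −loads:
  F[0-1] = -329.7477 N (compression)
  F[0-2] = +323.2786 N (tension)
  F[1-2] = -491.5732 N (compression)
  Rx@0 = -102.4700 N
  Ry@0 = +244.9023 N
  Ry@2 = +370.3177 N

-491.573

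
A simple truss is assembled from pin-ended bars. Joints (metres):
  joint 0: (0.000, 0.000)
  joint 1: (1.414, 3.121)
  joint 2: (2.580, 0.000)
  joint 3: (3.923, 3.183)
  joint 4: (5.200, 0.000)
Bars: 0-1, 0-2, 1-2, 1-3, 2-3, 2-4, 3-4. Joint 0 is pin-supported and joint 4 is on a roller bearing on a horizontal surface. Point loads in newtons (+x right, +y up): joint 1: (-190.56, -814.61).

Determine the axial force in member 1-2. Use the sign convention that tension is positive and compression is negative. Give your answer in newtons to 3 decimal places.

-116.722

N=5 nodes, M=7 members, R=3 reactions → 2N=10, M+R=10
member 0 (0-1): L=3.4264, (cx,cy)=(0.4127,0.9109)
member 1 (0-2): L=2.5800, (cx,cy)=(1.0000,0.0000)
member 2 (1-2): L=3.3317, (cx,cy)=(0.3500,-0.9368)
member 3 (1-3): L=2.5098, (cx,cy)=(0.9997,0.0247)
member 4 (2-3): L=3.4547, (cx,cy)=(0.3887,0.9213)
member 5 (2-4): L=2.6200, (cx,cy)=(1.0000,0.0000)
member 6 (3-4): L=3.4296, (cx,cy)=(0.3723,-0.9281)
solve A·x = −loads:
  F[0-1] = -776.6938 N (compression)
  F[0-2] = +129.9669 N (tension)
  F[1-2] = -116.7223 N (compression)
  F[1-3] = -89.1446 N (compression)
  F[2-3] = +118.6750 N (tension)
  F[2-4] = +42.9834 N (tension)
  F[3-4] = -115.4394 N (compression)
  Rx@0 = +190.5600 N
  Ry@0 = +707.4714 N
  Ry@4 = +107.1386 N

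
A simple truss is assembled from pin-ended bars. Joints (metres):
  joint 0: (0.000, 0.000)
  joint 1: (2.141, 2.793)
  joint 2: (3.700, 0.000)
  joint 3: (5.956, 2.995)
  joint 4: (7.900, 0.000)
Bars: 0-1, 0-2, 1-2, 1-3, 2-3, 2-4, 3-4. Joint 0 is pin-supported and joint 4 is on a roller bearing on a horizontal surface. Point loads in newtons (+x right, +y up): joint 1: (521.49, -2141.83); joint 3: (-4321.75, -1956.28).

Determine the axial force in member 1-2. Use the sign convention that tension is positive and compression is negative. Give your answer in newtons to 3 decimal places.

N=5 nodes, M=7 members, R=3 reactions → 2N=10, M+R=10
member 0 (0-1): L=3.5192, (cx,cy)=(0.6084,0.7936)
member 1 (0-2): L=3.7000, (cx,cy)=(1.0000,0.0000)
member 2 (1-2): L=3.1986, (cx,cy)=(0.4874,-0.8732)
member 3 (1-3): L=3.8203, (cx,cy)=(0.9986,0.0529)
member 4 (2-3): L=3.7496, (cx,cy)=(0.6017,0.7988)
member 5 (2-4): L=4.2000, (cx,cy)=(1.0000,0.0000)
member 6 (3-4): L=3.5706, (cx,cy)=(0.5444,-0.8388)
solve A·x = −loads:
  F[0-1] = -4406.0192 N (compression)
  F[0-2] = -1119.7355 N (compression)
  F[1-2] = +1318.6511 N (tension)
  F[1-3] = -3850.1027 N (compression)
  F[2-3] = -1441.5305 N (compression)
  F[2-4] = +390.2824 N (tension)
  F[3-4] = -716.8421 N (compression)
  Rx@0 = +3800.2600 N
  Ry@0 = +3496.8262 N
  Ry@4 = +601.2838 N

1318.651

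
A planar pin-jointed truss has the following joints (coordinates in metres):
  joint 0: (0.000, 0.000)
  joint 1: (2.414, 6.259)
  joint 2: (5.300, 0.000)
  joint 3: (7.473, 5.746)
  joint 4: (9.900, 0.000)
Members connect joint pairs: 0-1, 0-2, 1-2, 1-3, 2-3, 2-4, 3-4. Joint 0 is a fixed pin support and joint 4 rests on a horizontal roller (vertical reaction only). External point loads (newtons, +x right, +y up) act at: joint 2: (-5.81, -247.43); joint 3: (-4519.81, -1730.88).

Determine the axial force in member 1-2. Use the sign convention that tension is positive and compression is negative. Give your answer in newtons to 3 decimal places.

3796.330

N=5 nodes, M=7 members, R=3 reactions → 2N=10, M+R=10
member 0 (0-1): L=6.7084, (cx,cy)=(0.3598,0.9330)
member 1 (0-2): L=5.3000, (cx,cy)=(1.0000,0.0000)
member 2 (1-2): L=6.8923, (cx,cy)=(0.4187,-0.9081)
member 3 (1-3): L=5.0849, (cx,cy)=(0.9949,-0.1009)
member 4 (2-3): L=6.1432, (cx,cy)=(0.3537,0.9353)
member 5 (2-4): L=4.6000, (cx,cy)=(1.0000,0.0000)
member 6 (3-4): L=6.2375, (cx,cy)=(0.3891,-0.9212)
solve A·x = −loads:
  F[0-1] = -3389.6829 N (compression)
  F[0-2] = -3305.8495 N (compression)
  F[1-2] = +3796.3302 N (tension)
  F[1-3] = -2823.8033 N (compression)
  F[2-3] = -3421.2516 N (compression)
  F[2-4] = -500.2261 N (compression)
  F[3-4] = +1285.6111 N (tension)
  Rx@0 = +4525.6200 N
  Ry@0 = +3162.6113 N
  Ry@4 = -1184.3013 N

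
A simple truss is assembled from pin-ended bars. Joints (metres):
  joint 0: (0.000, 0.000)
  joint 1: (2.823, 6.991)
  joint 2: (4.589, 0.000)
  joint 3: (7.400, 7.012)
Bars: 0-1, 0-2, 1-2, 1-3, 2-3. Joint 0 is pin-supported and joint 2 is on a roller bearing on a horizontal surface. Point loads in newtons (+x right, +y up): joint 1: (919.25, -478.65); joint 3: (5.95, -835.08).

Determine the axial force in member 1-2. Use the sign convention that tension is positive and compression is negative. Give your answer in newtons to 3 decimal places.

-2283.459

N=4 nodes, M=5 members, R=3 reactions → 2N=8, M+R=8
member 0 (0-1): L=7.5395, (cx,cy)=(0.3744,0.9273)
member 1 (0-2): L=4.5890, (cx,cy)=(1.0000,0.0000)
member 2 (1-2): L=7.2106, (cx,cy)=(0.2449,-0.9695)
member 3 (1-3): L=4.5770, (cx,cy)=(1.0000,0.0046)
member 4 (2-3): L=7.5545, (cx,cy)=(0.3721,0.9282)
solve A·x = −loads:
  F[0-1] = +1873.0874 N (tension)
  F[0-2] = +223.8596 N (tension)
  F[1-2] = -2283.4586 N (compression)
  F[1-3] = +341.3518 N (tension)
  F[2-3] = -901.3705 N (compression)
  Rx@0 = -925.2000 N
  Ry@0 = -1736.8298 N
  Ry@2 = +3050.5598 N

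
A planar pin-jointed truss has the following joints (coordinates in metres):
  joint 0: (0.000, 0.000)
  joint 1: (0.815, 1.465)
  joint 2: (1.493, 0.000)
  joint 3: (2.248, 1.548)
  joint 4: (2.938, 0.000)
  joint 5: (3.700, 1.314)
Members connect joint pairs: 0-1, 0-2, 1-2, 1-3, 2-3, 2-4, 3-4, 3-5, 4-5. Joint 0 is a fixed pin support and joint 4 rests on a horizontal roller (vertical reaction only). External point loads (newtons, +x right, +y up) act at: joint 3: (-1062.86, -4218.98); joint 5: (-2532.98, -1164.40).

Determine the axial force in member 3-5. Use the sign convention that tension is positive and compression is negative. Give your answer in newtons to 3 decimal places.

N=6 nodes, M=9 members, R=3 reactions → 2N=12, M+R=12
member 0 (0-1): L=1.6764, (cx,cy)=(0.4861,0.8739)
member 1 (0-2): L=1.4930, (cx,cy)=(1.0000,0.0000)
member 2 (1-2): L=1.6143, (cx,cy)=(0.4200,-0.9075)
member 3 (1-3): L=1.4354, (cx,cy)=(0.9983,0.0578)
member 4 (2-3): L=1.7223, (cx,cy)=(0.4384,0.8988)
member 5 (2-4): L=1.4450, (cx,cy)=(1.0000,0.0000)
member 6 (3-4): L=1.6948, (cx,cy)=(0.4071,-0.9134)
member 7 (3-5): L=1.4707, (cx,cy)=(0.9873,-0.1591)
member 8 (4-5): L=1.5190, (cx,cy)=(0.5017,0.8651)
solve A·x = −loads:
  F[0-1] = -2725.4570 N (compression)
  F[0-2] = -2270.8609 N (compression)
  F[1-2] = +2473.5381 N (tension)
  F[1-3] = -2367.8287 N (compression)
  F[2-3] = -2497.5564 N (compression)
  F[2-4] = -137.1282 N (compression)
  F[3-4] = -1711.7545 N (compression)
  F[3-5] = -1720.8770 N (compression)
  F[4-5] = -1662.5316 N (compression)
  Rx@0 = +3595.8400 N
  Ry@0 = +2381.7108 N
  Ry@4 = +3001.6692 N

-1720.877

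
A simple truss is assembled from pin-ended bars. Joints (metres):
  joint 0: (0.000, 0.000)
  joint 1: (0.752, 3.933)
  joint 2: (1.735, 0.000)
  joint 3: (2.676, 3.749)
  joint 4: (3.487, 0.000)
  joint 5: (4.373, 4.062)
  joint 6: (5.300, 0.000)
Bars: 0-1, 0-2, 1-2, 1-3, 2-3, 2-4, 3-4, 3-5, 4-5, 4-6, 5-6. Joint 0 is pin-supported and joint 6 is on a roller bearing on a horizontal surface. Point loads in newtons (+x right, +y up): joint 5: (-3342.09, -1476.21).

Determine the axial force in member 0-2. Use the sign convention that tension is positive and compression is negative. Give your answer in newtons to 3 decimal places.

-2802.970

N=7 nodes, M=11 members, R=3 reactions → 2N=14, M+R=14
member 0 (0-1): L=4.0042, (cx,cy)=(0.1878,0.9822)
member 1 (0-2): L=1.7350, (cx,cy)=(1.0000,0.0000)
member 2 (1-2): L=4.0540, (cx,cy)=(0.2425,-0.9702)
member 3 (1-3): L=1.9328, (cx,cy)=(0.9955,-0.0952)
member 4 (2-3): L=3.8653, (cx,cy)=(0.2434,0.9699)
member 5 (2-4): L=1.7520, (cx,cy)=(1.0000,0.0000)
member 6 (3-4): L=3.8357, (cx,cy)=(0.2114,-0.9774)
member 7 (3-5): L=1.7256, (cx,cy)=(0.9834,0.1814)
member 8 (4-5): L=4.1575, (cx,cy)=(0.2131,0.9770)
member 9 (4-6): L=1.8130, (cx,cy)=(1.0000,0.0000)
member 10 (5-6): L=4.1664, (cx,cy)=(0.2225,-0.9749)
solve A·x = −loads:
  F[0-1] = -2870.7036 N (compression)
  F[0-2] = -2802.9701 N (compression)
  F[1-2] = +3031.9761 N (tension)
  F[1-3] = -1280.1202 N (compression)
  F[2-3] = -3032.7363 N (compression)
  F[2-4] = -1329.4684 N (compression)
  F[3-4] = +2408.9295 N (tension)
  F[3-5] = -2564.4893 N (compression)
  F[4-5] = -2409.8265 N (compression)
  F[4-6] = -306.5845 N (compression)
  F[5-6] = +1377.9549 N (tension)
  Rx@0 = +3342.0900 N
  Ry@0 = +2819.6257 N
  Ry@6 = -1343.4157 N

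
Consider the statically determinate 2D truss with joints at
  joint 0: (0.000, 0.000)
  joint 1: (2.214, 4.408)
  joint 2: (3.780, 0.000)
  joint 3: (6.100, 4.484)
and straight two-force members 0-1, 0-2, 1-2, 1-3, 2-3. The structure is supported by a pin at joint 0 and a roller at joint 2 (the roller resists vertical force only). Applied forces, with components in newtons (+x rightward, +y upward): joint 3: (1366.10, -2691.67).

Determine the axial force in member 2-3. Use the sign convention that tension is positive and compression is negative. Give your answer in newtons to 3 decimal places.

-3091.976

N=4 nodes, M=5 members, R=3 reactions → 2N=8, M+R=8
member 0 (0-1): L=4.9328, (cx,cy)=(0.4488,0.8936)
member 1 (0-2): L=3.7800, (cx,cy)=(1.0000,0.0000)
member 2 (1-2): L=4.6779, (cx,cy)=(0.3348,-0.9423)
member 3 (1-3): L=3.8867, (cx,cy)=(0.9998,0.0196)
member 4 (2-3): L=5.0486, (cx,cy)=(0.4595,0.8882)
solve A·x = −loads:
  F[0-1] = +3662.1565 N (tension)
  F[0-2] = -277.6028 N (compression)
  F[1-2] = -3415.0973 N (compression)
  F[1-3] = +2787.4910 N (tension)
  F[2-3] = -3091.9764 N (compression)
  Rx@0 = -1366.1000 N
  Ry@0 = -3272.5574 N
  Ry@2 = +5964.2274 N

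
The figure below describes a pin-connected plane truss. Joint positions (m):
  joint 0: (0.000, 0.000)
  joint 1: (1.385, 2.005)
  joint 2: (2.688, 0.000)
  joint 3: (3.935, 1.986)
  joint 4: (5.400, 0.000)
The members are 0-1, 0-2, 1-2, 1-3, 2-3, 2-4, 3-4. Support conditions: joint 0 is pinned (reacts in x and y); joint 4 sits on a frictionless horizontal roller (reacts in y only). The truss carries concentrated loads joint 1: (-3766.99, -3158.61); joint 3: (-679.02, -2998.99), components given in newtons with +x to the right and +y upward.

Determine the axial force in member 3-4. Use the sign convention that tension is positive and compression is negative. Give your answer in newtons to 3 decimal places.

-1673.960

N=5 nodes, M=7 members, R=3 reactions → 2N=10, M+R=10
member 0 (0-1): L=2.4369, (cx,cy)=(0.5684,0.8228)
member 1 (0-2): L=2.6880, (cx,cy)=(1.0000,0.0000)
member 2 (1-2): L=2.3912, (cx,cy)=(0.5449,-0.8385)
member 3 (1-3): L=2.5501, (cx,cy)=(1.0000,-0.0075)
member 4 (2-3): L=2.3450, (cx,cy)=(0.5318,0.8469)
member 5 (2-4): L=2.7120, (cx,cy)=(1.0000,0.0000)
member 6 (3-4): L=2.4679, (cx,cy)=(0.5936,-0.8047)
solve A·x = −loads:
  F[0-1] = -5846.6202 N (compression)
  F[0-2] = -1123.0477 N (compression)
  F[1-2] = +1975.6923 N (tension)
  F[1-3] = -632.5740 N (compression)
  F[2-3] = -1956.0891 N (compression)
  F[2-4] = +993.7083 N (tension)
  F[3-4] = -1673.9595 N (compression)
  Rx@0 = +4446.0100 N
  Ry@0 = +4810.4978 N
  Ry@4 = +1347.1022 N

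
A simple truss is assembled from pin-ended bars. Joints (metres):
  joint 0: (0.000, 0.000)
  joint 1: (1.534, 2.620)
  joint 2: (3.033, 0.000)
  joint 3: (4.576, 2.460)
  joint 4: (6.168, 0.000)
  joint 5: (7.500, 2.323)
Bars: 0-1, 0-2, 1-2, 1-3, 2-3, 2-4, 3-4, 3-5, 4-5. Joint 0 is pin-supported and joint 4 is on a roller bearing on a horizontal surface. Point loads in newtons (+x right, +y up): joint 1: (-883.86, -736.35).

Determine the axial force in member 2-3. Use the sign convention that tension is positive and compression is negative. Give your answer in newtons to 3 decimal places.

N=6 nodes, M=9 members, R=3 reactions → 2N=12, M+R=12
member 0 (0-1): L=3.0360, (cx,cy)=(0.5053,0.8630)
member 1 (0-2): L=3.0330, (cx,cy)=(1.0000,0.0000)
member 2 (1-2): L=3.0185, (cx,cy)=(0.4966,-0.8680)
member 3 (1-3): L=3.0462, (cx,cy)=(0.9986,-0.0525)
member 4 (2-3): L=2.9039, (cx,cy)=(0.5314,0.8471)
member 5 (2-4): L=3.1350, (cx,cy)=(1.0000,0.0000)
member 6 (3-4): L=2.9302, (cx,cy)=(0.5433,-0.8395)
member 7 (3-5): L=2.9272, (cx,cy)=(0.9989,-0.0468)
member 8 (4-5): L=2.6778, (cx,cy)=(0.4974,0.8675)
solve A·x = −loads:
  F[0-1] = -1076.1236 N (compression)
  F[0-2] = -340.1346 N (compression)
  F[1-2] = +207.1814 N (tension)
  F[1-3] = +237.5757 N (tension)
  F[2-3] = -212.2762 N (compression)
  F[2-4] = -124.4526 N (compression)
  F[3-4] = +229.0646 N (tension)
  F[3-5] = -0.0000 N (compression)
  F[4-5] = +0.0000 N (tension)
  Rx@0 = +883.8600 N
  Ry@0 = +928.6574 N
  Ry@4 = -192.3074 N

-212.276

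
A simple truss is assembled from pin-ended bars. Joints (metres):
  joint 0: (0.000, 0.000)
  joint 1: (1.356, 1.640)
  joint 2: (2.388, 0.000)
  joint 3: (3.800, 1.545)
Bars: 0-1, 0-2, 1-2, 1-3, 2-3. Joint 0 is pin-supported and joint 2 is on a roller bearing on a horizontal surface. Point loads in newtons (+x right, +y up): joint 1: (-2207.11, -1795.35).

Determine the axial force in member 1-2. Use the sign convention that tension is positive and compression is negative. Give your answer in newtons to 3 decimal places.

N=4 nodes, M=5 members, R=3 reactions → 2N=8, M+R=8
member 0 (0-1): L=2.1280, (cx,cy)=(0.6372,0.7707)
member 1 (0-2): L=2.3880, (cx,cy)=(1.0000,0.0000)
member 2 (1-2): L=1.9377, (cx,cy)=(0.5326,-0.8464)
member 3 (1-3): L=2.4458, (cx,cy)=(0.9992,-0.0388)
member 4 (2-3): L=2.0930, (cx,cy)=(0.6746,0.7382)
solve A·x = −loads:
  F[0-1] = -2973.5406 N (compression)
  F[0-2] = -312.3062 N (compression)
  F[1-2] = +586.3868 N (tension)
  F[1-3] = -0.0000 N (tension)
  F[2-3] = +0.0000 N (tension)
  Rx@0 = +2207.1100 N
  Ry@0 = +2291.6506 N
  Ry@2 = -496.3006 N

586.387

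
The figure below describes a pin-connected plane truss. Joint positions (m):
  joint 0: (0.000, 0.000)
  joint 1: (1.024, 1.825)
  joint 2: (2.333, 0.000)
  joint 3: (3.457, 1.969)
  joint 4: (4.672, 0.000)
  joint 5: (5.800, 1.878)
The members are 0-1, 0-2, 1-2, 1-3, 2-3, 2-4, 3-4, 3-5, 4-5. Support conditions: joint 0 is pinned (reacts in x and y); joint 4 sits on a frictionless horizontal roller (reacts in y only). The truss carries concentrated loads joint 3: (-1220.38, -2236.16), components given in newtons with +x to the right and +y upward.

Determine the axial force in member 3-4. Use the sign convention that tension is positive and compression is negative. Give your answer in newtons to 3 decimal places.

N=6 nodes, M=9 members, R=3 reactions → 2N=12, M+R=12
member 0 (0-1): L=2.0927, (cx,cy)=(0.4893,0.8721)
member 1 (0-2): L=2.3330, (cx,cy)=(1.0000,0.0000)
member 2 (1-2): L=2.2459, (cx,cy)=(0.5828,-0.8126)
member 3 (1-3): L=2.4373, (cx,cy)=(0.9983,0.0591)
member 4 (2-3): L=2.2672, (cx,cy)=(0.4958,0.8685)
member 5 (2-4): L=2.3390, (cx,cy)=(1.0000,0.0000)
member 6 (3-4): L=2.3137, (cx,cy)=(0.5251,-0.8510)
member 7 (3-5): L=2.3448, (cx,cy)=(0.9992,-0.0388)
member 8 (4-5): L=2.1907, (cx,cy)=(0.5149,0.8573)
solve A·x = −loads:
  F[0-1] = -1256.5797 N (compression)
  F[0-2] = -605.4969 N (compression)
  F[1-2] = +1250.7232 N (tension)
  F[1-3] = -1346.2033 N (compression)
  F[2-3] = -1170.2592 N (compression)
  F[2-4] = +703.6380 N (tension)
  F[3-4] = -1339.9210 N (compression)
  F[3-5] = -0.0000 N (compression)
  F[4-5] = +0.0000 N (tension)
  Rx@0 = +1220.3800 N
  Ry@0 = +1095.8610 N
  Ry@4 = +1140.2990 N

-1339.921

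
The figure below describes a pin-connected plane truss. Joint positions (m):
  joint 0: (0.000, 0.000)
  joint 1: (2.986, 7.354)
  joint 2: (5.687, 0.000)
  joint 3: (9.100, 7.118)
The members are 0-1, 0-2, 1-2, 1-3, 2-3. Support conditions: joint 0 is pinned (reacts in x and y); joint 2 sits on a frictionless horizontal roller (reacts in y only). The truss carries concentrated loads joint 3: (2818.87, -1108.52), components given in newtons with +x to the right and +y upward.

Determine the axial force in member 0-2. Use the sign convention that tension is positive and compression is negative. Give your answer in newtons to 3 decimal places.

1116.176

N=4 nodes, M=5 members, R=3 reactions → 2N=8, M+R=8
member 0 (0-1): L=7.9371, (cx,cy)=(0.3762,0.9265)
member 1 (0-2): L=5.6870, (cx,cy)=(1.0000,0.0000)
member 2 (1-2): L=7.8343, (cx,cy)=(0.3448,-0.9387)
member 3 (1-3): L=6.1186, (cx,cy)=(0.9993,-0.0386)
member 4 (2-3): L=7.8940, (cx,cy)=(0.4324,0.9017)
solve A·x = −loads:
  F[0-1] = +4525.9374 N (tension)
  F[0-2] = +1116.1758 N (tension)
  F[1-2] = -4602.6048 N (compression)
  F[1-3] = +3291.9594 N (tension)
  F[2-3] = -1088.5461 N (compression)
  Rx@0 = -2818.8700 N
  Ry@0 = -4193.4404 N
  Ry@2 = +5301.9604 N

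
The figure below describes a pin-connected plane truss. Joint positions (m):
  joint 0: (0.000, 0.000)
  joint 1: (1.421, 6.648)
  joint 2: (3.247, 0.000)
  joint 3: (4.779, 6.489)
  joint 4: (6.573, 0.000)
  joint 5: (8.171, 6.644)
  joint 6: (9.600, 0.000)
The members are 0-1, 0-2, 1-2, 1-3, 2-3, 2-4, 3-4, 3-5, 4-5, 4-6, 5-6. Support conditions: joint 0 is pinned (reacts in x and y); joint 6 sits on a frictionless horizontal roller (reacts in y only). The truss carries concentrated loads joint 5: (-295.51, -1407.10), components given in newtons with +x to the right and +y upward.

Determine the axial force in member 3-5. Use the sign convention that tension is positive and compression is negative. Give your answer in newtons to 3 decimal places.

-414.530

N=7 nodes, M=11 members, R=3 reactions → 2N=14, M+R=14
member 0 (0-1): L=6.7982, (cx,cy)=(0.2090,0.9779)
member 1 (0-2): L=3.2470, (cx,cy)=(1.0000,0.0000)
member 2 (1-2): L=6.8942, (cx,cy)=(0.2649,-0.9643)
member 3 (1-3): L=3.3618, (cx,cy)=(0.9989,-0.0473)
member 4 (2-3): L=6.6674, (cx,cy)=(0.2298,0.9732)
member 5 (2-4): L=3.3260, (cx,cy)=(1.0000,0.0000)
member 6 (3-4): L=6.7324, (cx,cy)=(0.2665,-0.9638)
member 7 (3-5): L=3.3955, (cx,cy)=(0.9990,0.0456)
member 8 (4-5): L=6.8335, (cx,cy)=(0.2338,0.9723)
member 9 (4-6): L=3.0270, (cx,cy)=(1.0000,0.0000)
member 10 (5-6): L=6.7959, (cx,cy)=(0.2103,-0.9776)
solve A·x = −loads:
  F[0-1] = -423.3214 N (compression)
  F[0-2] = -207.0245 N (compression)
  F[1-2] = +439.3610 N (tension)
  F[1-3] = -205.0841 N (compression)
  F[2-3] = -435.3175 N (compression)
  F[2-4] = +9.3696 N (tension)
  F[3-4] = +409.8674 N (tension)
  F[3-5] = -414.5297 N (compression)
  F[4-5] = -406.3136 N (compression)
  F[4-6] = +213.6036 N (tension)
  F[5-6] = -1015.8411 N (compression)
  Rx@0 = +295.5100 N
  Ry@0 = +413.9702 N
  Ry@6 = +993.1298 N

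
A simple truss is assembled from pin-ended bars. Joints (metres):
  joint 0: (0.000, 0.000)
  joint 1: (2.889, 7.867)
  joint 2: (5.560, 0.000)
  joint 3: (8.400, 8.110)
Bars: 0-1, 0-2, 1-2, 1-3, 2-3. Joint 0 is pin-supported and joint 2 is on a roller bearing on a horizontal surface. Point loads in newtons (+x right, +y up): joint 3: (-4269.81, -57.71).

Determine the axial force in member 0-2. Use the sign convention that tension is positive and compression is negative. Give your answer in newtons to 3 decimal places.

N=4 nodes, M=5 members, R=3 reactions → 2N=8, M+R=8
member 0 (0-1): L=8.3807, (cx,cy)=(0.3447,0.9387)
member 1 (0-2): L=5.5600, (cx,cy)=(1.0000,0.0000)
member 2 (1-2): L=8.3081, (cx,cy)=(0.3215,-0.9469)
member 3 (1-3): L=5.5164, (cx,cy)=(0.9990,0.0441)
member 4 (2-3): L=8.5929, (cx,cy)=(0.3305,0.9438)
solve A·x = −loads:
  F[0-1] = -6603.3599 N (compression)
  F[0-2] = -1993.4938 N (compression)
  F[1-2] = +6345.1447 N (tension)
  F[1-3] = -4320.4416 N (compression)
  F[2-3] = +140.5049 N (tension)
  Rx@0 = +4269.8100 N
  Ry@0 = +6198.6084 N
  Ry@2 = -6140.8984 N

-1993.494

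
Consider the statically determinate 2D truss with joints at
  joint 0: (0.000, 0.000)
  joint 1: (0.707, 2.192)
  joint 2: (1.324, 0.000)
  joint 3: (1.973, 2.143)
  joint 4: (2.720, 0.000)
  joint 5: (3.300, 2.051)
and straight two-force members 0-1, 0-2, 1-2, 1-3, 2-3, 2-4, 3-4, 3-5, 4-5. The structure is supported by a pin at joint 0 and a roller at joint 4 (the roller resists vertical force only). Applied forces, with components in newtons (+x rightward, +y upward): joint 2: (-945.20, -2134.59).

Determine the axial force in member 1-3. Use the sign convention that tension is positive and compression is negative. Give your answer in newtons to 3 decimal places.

N=6 nodes, M=9 members, R=3 reactions → 2N=12, M+R=12
member 0 (0-1): L=2.3032, (cx,cy)=(0.3070,0.9517)
member 1 (0-2): L=1.3240, (cx,cy)=(1.0000,0.0000)
member 2 (1-2): L=2.2772, (cx,cy)=(0.2709,-0.9626)
member 3 (1-3): L=1.2669, (cx,cy)=(0.9993,-0.0387)
member 4 (2-3): L=2.2391, (cx,cy)=(0.2898,0.9571)
member 5 (2-4): L=1.3960, (cx,cy)=(1.0000,0.0000)
member 6 (3-4): L=2.2695, (cx,cy)=(0.3292,-0.9443)
member 7 (3-5): L=1.3302, (cx,cy)=(0.9976,-0.0692)
member 8 (4-5): L=2.1314, (cx,cy)=(0.2721,0.9623)
solve A·x = −loads:
  F[0-1] = -1151.1221 N (compression)
  F[0-2] = -591.8461 N (compression)
  F[1-2] = +1165.0200 N (tension)
  F[1-3] = -669.5158 N (compression)
  F[2-3] = +1058.5910 N (tension)
  F[2-4] = +362.1863 N (tension)
  F[3-4] = -1100.3588 N (compression)
  F[3-5] = -0.0000 N (tension)
  F[4-5] = +0.0000 N (tension)
  Rx@0 = +945.2000 N
  Ry@0 = +1095.5469 N
  Ry@4 = +1039.0431 N

-669.516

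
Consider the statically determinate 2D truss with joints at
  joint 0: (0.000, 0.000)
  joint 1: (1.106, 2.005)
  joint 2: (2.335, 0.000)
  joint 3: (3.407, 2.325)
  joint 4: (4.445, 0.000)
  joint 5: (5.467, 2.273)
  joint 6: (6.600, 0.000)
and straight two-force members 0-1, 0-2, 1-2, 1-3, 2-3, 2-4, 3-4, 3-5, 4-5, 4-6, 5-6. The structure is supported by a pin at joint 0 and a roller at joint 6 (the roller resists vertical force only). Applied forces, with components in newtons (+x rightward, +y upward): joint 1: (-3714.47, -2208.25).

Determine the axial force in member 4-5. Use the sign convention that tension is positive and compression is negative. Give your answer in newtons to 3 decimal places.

N=7 nodes, M=11 members, R=3 reactions → 2N=14, M+R=14
member 0 (0-1): L=2.2898, (cx,cy)=(0.4830,0.8756)
member 1 (0-2): L=2.3350, (cx,cy)=(1.0000,0.0000)
member 2 (1-2): L=2.3517, (cx,cy)=(0.5226,-0.8526)
member 3 (1-3): L=2.3231, (cx,cy)=(0.9905,0.1377)
member 4 (2-3): L=2.5602, (cx,cy)=(0.4187,0.9081)
member 5 (2-4): L=2.1100, (cx,cy)=(1.0000,0.0000)
member 6 (3-4): L=2.5462, (cx,cy)=(0.4077,-0.9131)
member 7 (3-5): L=2.0607, (cx,cy)=(0.9997,-0.0252)
member 8 (4-5): L=2.4922, (cx,cy)=(0.4101,0.9120)
member 9 (4-6): L=2.1550, (cx,cy)=(1.0000,0.0000)
member 10 (5-6): L=2.5397, (cx,cy)=(0.4461,-0.8950)
solve A·x = −loads:
  F[0-1] = -3388.0287 N (compression)
  F[0-2] = -2078.0248 N (compression)
  F[1-2] = +1131.9610 N (tension)
  F[1-3] = +1500.7653 N (tension)
  F[2-3] = -1062.7278 N (compression)
  F[2-4] = -1041.4835 N (compression)
  F[3-4] = +810.8551 N (tension)
  F[3-5] = +711.1500 N (tension)
  F[4-5] = -811.8161 N (compression)
  F[4-6] = -378.0132 N (compression)
  F[5-6] = +847.3527 N (tension)
  Rx@0 = +3714.4700 N
  Ry@0 = +2966.6118 N
  Ry@6 = -758.3618 N

-811.816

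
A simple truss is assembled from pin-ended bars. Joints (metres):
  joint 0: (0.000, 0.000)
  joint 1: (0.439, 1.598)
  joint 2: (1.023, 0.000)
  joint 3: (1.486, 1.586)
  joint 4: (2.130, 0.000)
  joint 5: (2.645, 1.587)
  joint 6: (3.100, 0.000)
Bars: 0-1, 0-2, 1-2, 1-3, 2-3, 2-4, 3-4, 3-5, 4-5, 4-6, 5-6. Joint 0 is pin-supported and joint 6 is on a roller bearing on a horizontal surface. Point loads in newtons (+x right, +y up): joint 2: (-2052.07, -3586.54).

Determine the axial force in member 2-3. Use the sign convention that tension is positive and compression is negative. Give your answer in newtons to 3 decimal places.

1214.516

N=7 nodes, M=11 members, R=3 reactions → 2N=14, M+R=14
member 0 (0-1): L=1.6572, (cx,cy)=(0.2649,0.9643)
member 1 (0-2): L=1.0230, (cx,cy)=(1.0000,0.0000)
member 2 (1-2): L=1.7014, (cx,cy)=(0.3433,-0.9392)
member 3 (1-3): L=1.0471, (cx,cy)=(0.9999,-0.0115)
member 4 (2-3): L=1.6522, (cx,cy)=(0.2802,0.9599)
member 5 (2-4): L=1.1070, (cx,cy)=(1.0000,0.0000)
member 6 (3-4): L=1.7118, (cx,cy)=(0.3762,-0.9265)
member 7 (3-5): L=1.1590, (cx,cy)=(1.0000,0.0009)
member 8 (4-5): L=1.6685, (cx,cy)=(0.3087,0.9512)
member 9 (4-6): L=0.9700, (cx,cy)=(1.0000,0.0000)
member 10 (5-6): L=1.6509, (cx,cy)=(0.2756,-0.9613)
solve A·x = −loads:
  F[0-1] = -2492.0094 N (compression)
  F[0-2] = -1391.9267 N (compression)
  F[1-2] = +2577.2746 N (tension)
  F[1-3] = -1544.9014 N (compression)
  F[2-3] = +1214.5158 N (tension)
  F[2-4] = +1204.4533 N (tension)
  F[3-4] = -1278.0830 N (compression)
  F[3-5] = -723.6127 N (compression)
  F[4-5] = +1244.9740 N (tension)
  F[4-6] = +339.3314 N (tension)
  F[5-6] = -1231.2416 N (compression)
  Rx@0 = +2052.0700 N
  Ry@0 = +2402.9818 N
  Ry@6 = +1183.5582 N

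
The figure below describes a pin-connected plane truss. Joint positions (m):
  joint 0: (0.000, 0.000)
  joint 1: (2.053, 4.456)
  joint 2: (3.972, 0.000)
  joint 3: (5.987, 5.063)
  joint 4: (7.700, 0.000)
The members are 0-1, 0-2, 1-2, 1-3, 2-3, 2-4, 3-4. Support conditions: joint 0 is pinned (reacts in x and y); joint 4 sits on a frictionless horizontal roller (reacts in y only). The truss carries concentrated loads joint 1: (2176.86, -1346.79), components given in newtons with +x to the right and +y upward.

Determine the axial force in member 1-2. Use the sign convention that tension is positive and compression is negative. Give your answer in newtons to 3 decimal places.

-1975.924

N=5 nodes, M=7 members, R=3 reactions → 2N=10, M+R=10
member 0 (0-1): L=4.9062, (cx,cy)=(0.4185,0.9082)
member 1 (0-2): L=3.9720, (cx,cy)=(1.0000,0.0000)
member 2 (1-2): L=4.8516, (cx,cy)=(0.3955,-0.9185)
member 3 (1-3): L=3.9806, (cx,cy)=(0.9883,0.1525)
member 4 (2-3): L=5.4492, (cx,cy)=(0.3698,0.9291)
member 5 (2-4): L=3.7280, (cx,cy)=(1.0000,0.0000)
member 6 (3-4): L=5.3449, (cx,cy)=(0.3205,-0.9473)
solve A·x = −loads:
  F[0-1] = +299.5327 N (tension)
  F[0-2] = +2051.5204 N (tension)
  F[1-2] = -1975.9242 N (compression)
  F[1-3] = -1285.0003 N (compression)
  F[2-3] = +1953.2325 N (tension)
  F[2-4] = +547.7125 N (tension)
  F[3-4] = -1708.9832 N (compression)
  Rx@0 = -2176.8600 N
  Ry@0 = -272.0474 N
  Ry@4 = +1618.8374 N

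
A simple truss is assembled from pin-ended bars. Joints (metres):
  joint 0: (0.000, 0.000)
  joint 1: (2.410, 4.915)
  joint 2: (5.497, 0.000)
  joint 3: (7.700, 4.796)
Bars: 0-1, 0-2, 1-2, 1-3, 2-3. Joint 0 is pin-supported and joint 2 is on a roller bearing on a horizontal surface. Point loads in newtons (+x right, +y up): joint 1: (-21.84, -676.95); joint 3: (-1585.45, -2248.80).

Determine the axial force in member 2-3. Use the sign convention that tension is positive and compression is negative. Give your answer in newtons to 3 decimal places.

N=4 nodes, M=5 members, R=3 reactions → 2N=8, M+R=8
member 0 (0-1): L=5.4741, (cx,cy)=(0.4403,0.8979)
member 1 (0-2): L=5.4970, (cx,cy)=(1.0000,0.0000)
member 2 (1-2): L=5.8040, (cx,cy)=(0.5319,-0.8468)
member 3 (1-3): L=5.2913, (cx,cy)=(0.9997,-0.0225)
member 4 (2-3): L=5.2778, (cx,cy)=(0.4174,0.9087)
solve A·x = −loads:
  F[0-1] = -982.0087 N (compression)
  F[0-2] = -1174.9525 N (compression)
  F[1-2] = +256.3321 N (tension)
  F[1-3] = -546.9716 N (compression)
  F[2-3] = -2488.2329 N (compression)
  Rx@0 = +1607.2900 N
  Ry@0 = +881.7173 N
  Ry@2 = +2044.0327 N

-2488.233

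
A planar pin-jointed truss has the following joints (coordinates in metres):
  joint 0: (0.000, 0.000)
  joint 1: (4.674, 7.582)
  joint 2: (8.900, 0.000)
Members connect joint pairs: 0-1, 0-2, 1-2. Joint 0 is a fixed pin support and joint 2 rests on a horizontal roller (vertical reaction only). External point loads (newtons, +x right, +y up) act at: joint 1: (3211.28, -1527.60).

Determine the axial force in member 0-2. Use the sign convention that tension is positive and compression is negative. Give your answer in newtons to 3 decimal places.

N=3 nodes, M=3 members, R=3 reactions → 2N=6, M+R=6
member 0 (0-1): L=8.9069, (cx,cy)=(0.5248,0.8512)
member 1 (0-2): L=8.9000, (cx,cy)=(1.0000,0.0000)
member 2 (1-2): L=8.6802, (cx,cy)=(0.4869,-0.8735)
solve A·x = −loads:
  F[0-1] = +2361.6689 N (tension)
  F[0-2] = +1971.9676 N (tension)
  F[1-2] = -4050.4177 N (compression)
  Rx@0 = -3211.2800 N
  Ry@0 = -2010.3694 N
  Ry@2 = +3537.9694 N

1971.968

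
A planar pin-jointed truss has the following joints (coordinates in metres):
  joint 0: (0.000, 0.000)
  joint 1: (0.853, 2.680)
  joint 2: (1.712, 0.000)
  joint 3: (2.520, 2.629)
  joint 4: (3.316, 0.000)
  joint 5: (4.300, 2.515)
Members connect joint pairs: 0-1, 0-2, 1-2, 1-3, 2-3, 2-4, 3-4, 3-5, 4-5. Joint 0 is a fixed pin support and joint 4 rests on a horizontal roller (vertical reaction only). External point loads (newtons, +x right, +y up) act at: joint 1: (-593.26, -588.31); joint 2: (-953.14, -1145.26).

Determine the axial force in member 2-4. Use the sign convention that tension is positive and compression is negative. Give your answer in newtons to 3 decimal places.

N=6 nodes, M=9 members, R=3 reactions → 2N=12, M+R=12
member 0 (0-1): L=2.8125, (cx,cy)=(0.3033,0.9529)
member 1 (0-2): L=1.7120, (cx,cy)=(1.0000,0.0000)
member 2 (1-2): L=2.8143, (cx,cy)=(0.3052,-0.9523)
member 3 (1-3): L=1.6678, (cx,cy)=(0.9995,-0.0306)
member 4 (2-3): L=2.7504, (cx,cy)=(0.2938,0.9559)
member 5 (2-4): L=1.6040, (cx,cy)=(1.0000,0.0000)
member 6 (3-4): L=2.7469, (cx,cy)=(0.2898,-0.9571)
member 7 (3-5): L=1.7836, (cx,cy)=(0.9980,-0.0639)
member 8 (4-5): L=2.7006, (cx,cy)=(0.3644,0.9313)
solve A·x = −loads:
  F[0-1] = -1543.1127 N (compression)
  F[0-2] = -1078.3867 N (compression)
  F[1-2] = +931.4330 N (tension)
  F[1-3] = -159.1262 N (compression)
  F[2-3] = +270.1983 N (tension)
  F[2-4] = +79.6731 N (tension)
  F[3-4] = -274.9385 N (compression)
  F[3-5] = +0.0000 N (tension)
  F[4-5] = -0.0000 N (compression)
  Rx@0 = +1546.4000 N
  Ry@0 = +1470.4286 N
  Ry@4 = +263.1414 N

79.673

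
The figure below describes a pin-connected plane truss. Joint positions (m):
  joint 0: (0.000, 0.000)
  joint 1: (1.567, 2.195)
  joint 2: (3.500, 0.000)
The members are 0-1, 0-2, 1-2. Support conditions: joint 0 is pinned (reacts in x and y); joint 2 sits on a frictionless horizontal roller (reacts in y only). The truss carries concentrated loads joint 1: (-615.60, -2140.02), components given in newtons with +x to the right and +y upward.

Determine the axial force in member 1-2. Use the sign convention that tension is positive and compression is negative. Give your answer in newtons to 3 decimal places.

N=3 nodes, M=3 members, R=3 reactions → 2N=6, M+R=6
member 0 (0-1): L=2.6969, (cx,cy)=(0.5810,0.8139)
member 1 (0-2): L=3.5000, (cx,cy)=(1.0000,0.0000)
member 2 (1-2): L=2.9248, (cx,cy)=(0.6609,-0.7505)
solve A·x = −loads:
  F[0-1] = -1926.5302 N (compression)
  F[0-2] = +503.7674 N (tension)
  F[1-2] = -762.2473 N (compression)
  Rx@0 = +615.6000 N
  Ry@0 = +1567.9716 N
  Ry@2 = +572.0484 N

-762.247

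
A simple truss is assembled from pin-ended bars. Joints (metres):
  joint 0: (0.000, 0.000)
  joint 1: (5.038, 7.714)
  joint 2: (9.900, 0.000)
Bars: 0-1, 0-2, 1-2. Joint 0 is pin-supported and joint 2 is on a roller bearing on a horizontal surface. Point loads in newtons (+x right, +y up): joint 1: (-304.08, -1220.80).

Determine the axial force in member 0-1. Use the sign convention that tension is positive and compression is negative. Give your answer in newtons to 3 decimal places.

-999.079

N=3 nodes, M=3 members, R=3 reactions → 2N=6, M+R=6
member 0 (0-1): L=9.2134, (cx,cy)=(0.5468,0.8373)
member 1 (0-2): L=9.9000, (cx,cy)=(1.0000,0.0000)
member 2 (1-2): L=9.1184, (cx,cy)=(0.5332,-0.8460)
solve A·x = −loads:
  F[0-1] = -999.0789 N (compression)
  F[0-2] = +242.2270 N (tension)
  F[1-2] = -454.2817 N (compression)
  Rx@0 = +304.0800 N
  Ry@0 = +836.4851 N
  Ry@2 = +384.3149 N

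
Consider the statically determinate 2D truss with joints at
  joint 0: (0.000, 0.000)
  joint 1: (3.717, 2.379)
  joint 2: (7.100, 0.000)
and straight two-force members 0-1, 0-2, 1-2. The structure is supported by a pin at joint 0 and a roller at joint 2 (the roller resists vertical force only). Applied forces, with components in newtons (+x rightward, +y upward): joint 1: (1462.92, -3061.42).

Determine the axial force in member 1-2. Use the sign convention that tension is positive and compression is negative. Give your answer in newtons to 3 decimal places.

-3638.370

N=3 nodes, M=3 members, R=3 reactions → 2N=6, M+R=6
member 0 (0-1): L=4.4131, (cx,cy)=(0.8423,0.5391)
member 1 (0-2): L=7.1000, (cx,cy)=(1.0000,0.0000)
member 2 (1-2): L=4.1357, (cx,cy)=(0.8180,-0.5752)
solve A·x = −loads:
  F[0-1] = -1796.6412 N (compression)
  F[0-2] = +2976.1573 N (tension)
  F[1-2] = -3638.3705 N (compression)
  Rx@0 = -1462.9200 N
  Ry@0 = +968.5207 N
  Ry@2 = +2092.8993 N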